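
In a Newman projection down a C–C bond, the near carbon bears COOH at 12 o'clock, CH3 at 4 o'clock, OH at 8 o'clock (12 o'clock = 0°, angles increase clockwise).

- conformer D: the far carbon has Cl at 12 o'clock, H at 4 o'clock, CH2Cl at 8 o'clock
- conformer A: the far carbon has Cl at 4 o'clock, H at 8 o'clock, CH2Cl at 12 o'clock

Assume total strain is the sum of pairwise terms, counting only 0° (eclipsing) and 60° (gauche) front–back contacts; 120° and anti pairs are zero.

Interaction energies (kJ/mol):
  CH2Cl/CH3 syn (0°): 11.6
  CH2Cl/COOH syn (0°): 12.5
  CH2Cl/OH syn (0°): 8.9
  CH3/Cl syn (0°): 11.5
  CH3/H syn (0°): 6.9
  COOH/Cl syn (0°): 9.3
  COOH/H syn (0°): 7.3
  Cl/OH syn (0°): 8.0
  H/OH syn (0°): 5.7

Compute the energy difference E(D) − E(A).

D (eclipsed): COOH(0°)/Cl(0°) eclipsed 9.3; CH3(120°)/H(120°) eclipsed 6.9; OH(240°)/CH2Cl(240°) eclipsed 8.9 → 25.1 kJ/mol.
A (eclipsed): COOH(0°)/CH2Cl(0°) eclipsed 12.5; CH3(120°)/Cl(120°) eclipsed 11.5; OH(240°)/H(240°) eclipsed 5.7 → 29.7 kJ/mol.
E(D) − E(A) = 25.1 − 29.7 = -4.6 kJ/mol.

-4.6 kJ/mol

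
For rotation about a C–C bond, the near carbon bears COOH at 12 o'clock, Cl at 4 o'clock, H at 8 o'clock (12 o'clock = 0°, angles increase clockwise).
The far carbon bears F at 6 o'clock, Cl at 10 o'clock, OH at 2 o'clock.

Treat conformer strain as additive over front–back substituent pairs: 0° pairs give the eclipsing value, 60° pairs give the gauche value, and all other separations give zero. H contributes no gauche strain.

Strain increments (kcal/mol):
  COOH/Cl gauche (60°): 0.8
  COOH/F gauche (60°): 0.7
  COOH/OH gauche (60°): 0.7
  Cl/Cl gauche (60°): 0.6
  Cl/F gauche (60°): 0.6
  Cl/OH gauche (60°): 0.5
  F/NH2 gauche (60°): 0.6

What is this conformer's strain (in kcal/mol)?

2.6 kcal/mol

This conformer is staggered. COOH at 0° is gauche with Cl at 300° (0.8); COOH at 0° is gauche with OH at 60° (0.7); Cl at 120° is gauche with F at 180° (0.6); Cl at 120° is gauche with OH at 60° (0.5). Total 2.6 kcal/mol.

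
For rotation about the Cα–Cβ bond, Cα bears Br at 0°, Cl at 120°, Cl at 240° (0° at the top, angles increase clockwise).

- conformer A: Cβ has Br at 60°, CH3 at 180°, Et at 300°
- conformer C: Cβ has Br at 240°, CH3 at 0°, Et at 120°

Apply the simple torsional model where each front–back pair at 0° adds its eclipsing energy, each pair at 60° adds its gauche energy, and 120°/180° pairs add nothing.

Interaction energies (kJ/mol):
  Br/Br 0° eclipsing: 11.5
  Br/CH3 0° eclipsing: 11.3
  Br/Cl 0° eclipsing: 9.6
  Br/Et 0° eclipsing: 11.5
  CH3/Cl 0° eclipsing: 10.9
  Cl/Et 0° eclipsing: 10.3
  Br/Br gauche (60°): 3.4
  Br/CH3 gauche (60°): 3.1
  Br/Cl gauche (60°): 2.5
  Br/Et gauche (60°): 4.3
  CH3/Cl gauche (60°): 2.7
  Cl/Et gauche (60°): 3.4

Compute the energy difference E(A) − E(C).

-12.2 kJ/mol

A is staggered. Br at 0° is gauche with Br at 60° (3.4); Br at 0° is gauche with Et at 300° (4.3); Cl at 120° is gauche with Br at 60° (2.5); Cl at 120° is gauche with CH3 at 180° (2.7); Cl at 240° is gauche with CH3 at 180° (2.7); Cl at 240° is gauche with Et at 300° (3.4). Total 19.0 kJ/mol.
C is eclipsed. Br at 0° is eclipsed with CH3 at 0° (11.3); Cl at 120° is eclipsed with Et at 120° (10.3); Cl at 240° is eclipsed with Br at 240° (9.6). Total 31.2 kJ/mol.
E(A) − E(C) = 19.0 − 31.2 = -12.2 kJ/mol.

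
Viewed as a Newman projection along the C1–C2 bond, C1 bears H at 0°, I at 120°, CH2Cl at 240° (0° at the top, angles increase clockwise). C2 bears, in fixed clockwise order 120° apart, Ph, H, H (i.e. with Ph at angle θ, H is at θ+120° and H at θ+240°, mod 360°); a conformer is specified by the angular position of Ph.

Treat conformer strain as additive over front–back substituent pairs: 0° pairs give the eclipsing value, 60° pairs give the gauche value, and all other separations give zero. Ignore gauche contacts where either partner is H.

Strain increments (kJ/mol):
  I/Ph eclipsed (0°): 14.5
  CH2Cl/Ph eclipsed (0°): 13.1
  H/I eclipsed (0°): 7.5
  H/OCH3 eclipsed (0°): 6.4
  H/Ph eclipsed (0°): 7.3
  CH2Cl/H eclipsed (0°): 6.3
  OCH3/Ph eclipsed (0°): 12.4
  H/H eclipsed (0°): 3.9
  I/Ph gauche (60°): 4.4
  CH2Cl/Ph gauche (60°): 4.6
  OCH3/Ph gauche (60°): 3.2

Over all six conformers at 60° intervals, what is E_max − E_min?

20.3 kJ/mol

Ph at 0° is eclipsed. H at 0° is eclipsed with Ph at 0° (7.3); I at 120° is eclipsed with H at 120° (7.5); CH2Cl at 240° is eclipsed with H at 240° (6.3). Total 21.1 kJ/mol.
Ph at 60° is staggered. I at 120° is gauche with Ph at 60° (4.4). Total 4.4 kJ/mol.
Ph at 120° is eclipsed. H at 0° is eclipsed with H at 0° (3.9); I at 120° is eclipsed with Ph at 120° (14.5); CH2Cl at 240° is eclipsed with H at 240° (6.3). Total 24.7 kJ/mol.
Ph at 180° is staggered. I at 120° is gauche with Ph at 180° (4.4); CH2Cl at 240° is gauche with Ph at 180° (4.6). Total 9.0 kJ/mol.
Ph at 240° is eclipsed. H at 0° is eclipsed with H at 0° (3.9); I at 120° is eclipsed with H at 120° (7.5); CH2Cl at 240° is eclipsed with Ph at 240° (13.1). Total 24.5 kJ/mol.
Ph at 300° is staggered. CH2Cl at 240° is gauche with Ph at 300° (4.6). Total 4.6 kJ/mol.
Max at 120° (24.7 kJ/mol), min at 60° (4.4 kJ/mol); barrier = 20.3 kJ/mol.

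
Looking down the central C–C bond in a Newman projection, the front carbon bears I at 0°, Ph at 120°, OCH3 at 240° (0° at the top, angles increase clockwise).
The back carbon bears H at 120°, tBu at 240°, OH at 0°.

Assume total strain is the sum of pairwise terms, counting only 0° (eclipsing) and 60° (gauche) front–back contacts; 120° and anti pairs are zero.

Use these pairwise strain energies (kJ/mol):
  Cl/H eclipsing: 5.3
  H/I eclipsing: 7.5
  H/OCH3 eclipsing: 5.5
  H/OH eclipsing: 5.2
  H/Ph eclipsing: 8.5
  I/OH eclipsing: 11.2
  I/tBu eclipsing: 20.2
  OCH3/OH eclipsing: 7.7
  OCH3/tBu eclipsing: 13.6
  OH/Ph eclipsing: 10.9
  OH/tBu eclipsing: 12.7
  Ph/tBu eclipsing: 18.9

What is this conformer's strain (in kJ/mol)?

This conformer (eclipsed): I–OH eclipsed, Ph–H eclipsed, OCH3–tBu eclipsed; 11.2 + 8.5 + 13.6 = 33.3 kJ/mol.

33.3 kJ/mol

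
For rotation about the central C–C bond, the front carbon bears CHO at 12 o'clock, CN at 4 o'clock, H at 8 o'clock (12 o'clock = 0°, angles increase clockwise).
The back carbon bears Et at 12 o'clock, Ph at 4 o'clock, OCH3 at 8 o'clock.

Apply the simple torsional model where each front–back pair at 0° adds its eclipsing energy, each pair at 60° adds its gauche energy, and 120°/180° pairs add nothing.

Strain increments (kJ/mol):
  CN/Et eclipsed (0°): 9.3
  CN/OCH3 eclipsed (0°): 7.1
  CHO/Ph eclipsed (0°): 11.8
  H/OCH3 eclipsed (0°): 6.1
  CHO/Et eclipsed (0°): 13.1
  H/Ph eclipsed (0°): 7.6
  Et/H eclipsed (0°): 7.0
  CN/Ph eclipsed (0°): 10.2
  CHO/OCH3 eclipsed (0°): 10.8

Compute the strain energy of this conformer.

This conformer is eclipsed. CHO at 0° is eclipsed with Et at 0° (13.1); CN at 120° is eclipsed with Ph at 120° (10.2); H at 240° is eclipsed with OCH3 at 240° (6.1). Total 29.4 kJ/mol.

29.4 kJ/mol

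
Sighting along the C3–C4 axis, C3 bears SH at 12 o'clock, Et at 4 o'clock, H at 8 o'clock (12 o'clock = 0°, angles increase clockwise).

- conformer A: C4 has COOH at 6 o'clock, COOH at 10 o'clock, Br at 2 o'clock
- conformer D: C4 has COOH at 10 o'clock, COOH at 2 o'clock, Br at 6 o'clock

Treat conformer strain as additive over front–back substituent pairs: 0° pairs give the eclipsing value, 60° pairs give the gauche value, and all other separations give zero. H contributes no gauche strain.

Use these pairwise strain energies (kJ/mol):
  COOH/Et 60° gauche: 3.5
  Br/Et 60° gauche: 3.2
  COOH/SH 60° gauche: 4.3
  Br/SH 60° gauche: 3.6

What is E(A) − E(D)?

-0.7 kJ/mol

A (staggered): SH(0°)/COOH(300°) gauche 4.3; SH(0°)/Br(60°) gauche 3.6; Et(120°)/COOH(180°) gauche 3.5; Et(120°)/Br(60°) gauche 3.2 → 14.6 kJ/mol.
D (staggered): SH(0°)/COOH(300°) gauche 4.3; SH(0°)/COOH(60°) gauche 4.3; Et(120°)/COOH(60°) gauche 3.5; Et(120°)/Br(180°) gauche 3.2 → 15.3 kJ/mol.
E(A) − E(D) = 14.6 − 15.3 = -0.7 kJ/mol.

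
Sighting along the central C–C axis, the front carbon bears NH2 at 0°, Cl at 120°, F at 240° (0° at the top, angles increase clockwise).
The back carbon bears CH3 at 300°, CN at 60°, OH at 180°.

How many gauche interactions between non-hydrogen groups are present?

6

Non-H gauche pairs: NH2(0°)/CH3(300°); NH2(0°)/CN(60°); Cl(120°)/CN(60°); Cl(120°)/OH(180°); F(240°)/CH3(300°); F(240°)/OH(180°) — 6 interactions.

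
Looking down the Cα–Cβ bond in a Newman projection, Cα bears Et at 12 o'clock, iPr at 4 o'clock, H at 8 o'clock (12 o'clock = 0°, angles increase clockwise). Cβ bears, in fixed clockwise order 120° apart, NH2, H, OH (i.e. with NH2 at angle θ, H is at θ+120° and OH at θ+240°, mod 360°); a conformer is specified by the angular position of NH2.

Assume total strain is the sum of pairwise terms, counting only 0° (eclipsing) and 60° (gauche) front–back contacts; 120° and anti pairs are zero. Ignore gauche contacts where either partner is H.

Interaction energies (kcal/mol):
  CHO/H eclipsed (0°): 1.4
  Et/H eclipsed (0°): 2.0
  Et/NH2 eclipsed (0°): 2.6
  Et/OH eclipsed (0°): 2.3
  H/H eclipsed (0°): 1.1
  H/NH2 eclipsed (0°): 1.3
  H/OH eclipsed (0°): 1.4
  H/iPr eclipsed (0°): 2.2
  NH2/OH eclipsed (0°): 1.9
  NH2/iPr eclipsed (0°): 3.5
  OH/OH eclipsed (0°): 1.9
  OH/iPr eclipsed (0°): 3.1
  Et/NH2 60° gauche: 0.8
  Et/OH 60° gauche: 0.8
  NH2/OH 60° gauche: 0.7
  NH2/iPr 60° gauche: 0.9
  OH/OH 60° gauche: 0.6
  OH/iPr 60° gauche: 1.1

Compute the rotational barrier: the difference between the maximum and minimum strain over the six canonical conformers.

NH2 at 0° (eclipsed): Et(0°)/NH2(0°) eclipsed 2.6; iPr(120°)/H(120°) eclipsed 2.2; H(240°)/OH(240°) eclipsed 1.4 → 6.2 kcal/mol.
NH2 at 60° (staggered): Et(0°)/NH2(60°) gauche 0.8; Et(0°)/OH(300°) gauche 0.8; iPr(120°)/NH2(60°) gauche 0.9 → 2.5 kcal/mol.
NH2 at 120° (eclipsed): Et(0°)/OH(0°) eclipsed 2.3; iPr(120°)/NH2(120°) eclipsed 3.5; H(240°)/H(240°) eclipsed 1.1 → 6.9 kcal/mol.
NH2 at 180° (staggered): Et(0°)/OH(60°) gauche 0.8; iPr(120°)/NH2(180°) gauche 0.9; iPr(120°)/OH(60°) gauche 1.1 → 2.8 kcal/mol.
NH2 at 240° (eclipsed): Et(0°)/H(0°) eclipsed 2.0; iPr(120°)/OH(120°) eclipsed 3.1; H(240°)/NH2(240°) eclipsed 1.3 → 6.4 kcal/mol.
NH2 at 300° (staggered): Et(0°)/NH2(300°) gauche 0.8; iPr(120°)/OH(180°) gauche 1.1 → 1.9 kcal/mol.
Max at 120° (6.9 kcal/mol), min at 300° (1.9 kcal/mol); barrier = 5.0 kcal/mol.

5.0 kcal/mol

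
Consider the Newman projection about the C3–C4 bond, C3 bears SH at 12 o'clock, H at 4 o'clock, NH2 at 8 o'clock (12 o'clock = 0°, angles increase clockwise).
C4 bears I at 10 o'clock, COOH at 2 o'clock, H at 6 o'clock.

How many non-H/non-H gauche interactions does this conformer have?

3

Non-H gauche pairs: SH(0°)/I(300°); SH(0°)/COOH(60°); NH2(240°)/I(300°) — 3 interactions.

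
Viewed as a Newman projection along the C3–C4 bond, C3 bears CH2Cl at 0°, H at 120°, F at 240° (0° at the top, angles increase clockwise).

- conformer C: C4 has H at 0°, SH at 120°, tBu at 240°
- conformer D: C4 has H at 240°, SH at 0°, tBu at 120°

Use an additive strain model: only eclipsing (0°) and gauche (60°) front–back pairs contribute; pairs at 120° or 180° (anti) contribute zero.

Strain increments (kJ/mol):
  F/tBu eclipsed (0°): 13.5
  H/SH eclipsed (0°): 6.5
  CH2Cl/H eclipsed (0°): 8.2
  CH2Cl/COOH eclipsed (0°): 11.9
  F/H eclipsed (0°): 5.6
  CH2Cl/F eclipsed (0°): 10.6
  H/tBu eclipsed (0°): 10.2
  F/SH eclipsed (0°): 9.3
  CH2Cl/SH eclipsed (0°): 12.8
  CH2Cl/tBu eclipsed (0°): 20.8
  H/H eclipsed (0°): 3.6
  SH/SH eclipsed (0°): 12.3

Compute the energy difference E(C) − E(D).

C (eclipsed): CH2Cl–H eclipsed, H–SH eclipsed, F–tBu eclipsed; 8.2 + 6.5 + 13.5 = 28.2 kJ/mol.
D (eclipsed): CH2Cl–SH eclipsed, H–tBu eclipsed, F–H eclipsed; 12.8 + 10.2 + 5.6 = 28.6 kJ/mol.
E(C) − E(D) = 28.2 − 28.6 = -0.4 kJ/mol.

-0.4 kJ/mol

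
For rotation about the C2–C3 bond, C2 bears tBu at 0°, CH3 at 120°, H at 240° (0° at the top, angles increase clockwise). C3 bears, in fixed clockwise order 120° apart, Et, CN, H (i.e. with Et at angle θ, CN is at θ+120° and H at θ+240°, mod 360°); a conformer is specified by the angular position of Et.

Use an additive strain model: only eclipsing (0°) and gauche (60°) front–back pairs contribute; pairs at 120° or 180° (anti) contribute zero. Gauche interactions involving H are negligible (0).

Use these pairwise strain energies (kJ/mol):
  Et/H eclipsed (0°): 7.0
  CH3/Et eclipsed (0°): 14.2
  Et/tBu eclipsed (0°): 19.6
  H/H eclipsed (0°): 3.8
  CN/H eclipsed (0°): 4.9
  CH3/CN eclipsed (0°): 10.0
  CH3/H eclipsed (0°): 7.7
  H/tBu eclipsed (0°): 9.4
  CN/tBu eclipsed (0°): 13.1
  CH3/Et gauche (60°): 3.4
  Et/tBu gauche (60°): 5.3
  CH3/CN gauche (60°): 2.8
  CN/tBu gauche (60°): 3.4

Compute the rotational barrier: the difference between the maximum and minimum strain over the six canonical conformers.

26.6 kJ/mol

Et at 0° is eclipsed. tBu at 0° is eclipsed with Et at 0° (19.6); CH3 at 120° is eclipsed with CN at 120° (10.0); H at 240° is eclipsed with H at 240° (3.8). Total 33.4 kJ/mol.
Et at 60° is staggered. tBu at 0° is gauche with Et at 60° (5.3); CH3 at 120° is gauche with Et at 60° (3.4); CH3 at 120° is gauche with CN at 180° (2.8). Total 11.5 kJ/mol.
Et at 120° is eclipsed. tBu at 0° is eclipsed with H at 0° (9.4); CH3 at 120° is eclipsed with Et at 120° (14.2); H at 240° is eclipsed with CN at 240° (4.9). Total 28.5 kJ/mol.
Et at 180° is staggered. tBu at 0° is gauche with CN at 300° (3.4); CH3 at 120° is gauche with Et at 180° (3.4). Total 6.8 kJ/mol.
Et at 240° is eclipsed. tBu at 0° is eclipsed with CN at 0° (13.1); CH3 at 120° is eclipsed with H at 120° (7.7); H at 240° is eclipsed with Et at 240° (7.0). Total 27.8 kJ/mol.
Et at 300° is staggered. tBu at 0° is gauche with Et at 300° (5.3); tBu at 0° is gauche with CN at 60° (3.4); CH3 at 120° is gauche with CN at 60° (2.8). Total 11.5 kJ/mol.
Max at 0° (33.4 kJ/mol), min at 180° (6.8 kJ/mol); barrier = 26.6 kJ/mol.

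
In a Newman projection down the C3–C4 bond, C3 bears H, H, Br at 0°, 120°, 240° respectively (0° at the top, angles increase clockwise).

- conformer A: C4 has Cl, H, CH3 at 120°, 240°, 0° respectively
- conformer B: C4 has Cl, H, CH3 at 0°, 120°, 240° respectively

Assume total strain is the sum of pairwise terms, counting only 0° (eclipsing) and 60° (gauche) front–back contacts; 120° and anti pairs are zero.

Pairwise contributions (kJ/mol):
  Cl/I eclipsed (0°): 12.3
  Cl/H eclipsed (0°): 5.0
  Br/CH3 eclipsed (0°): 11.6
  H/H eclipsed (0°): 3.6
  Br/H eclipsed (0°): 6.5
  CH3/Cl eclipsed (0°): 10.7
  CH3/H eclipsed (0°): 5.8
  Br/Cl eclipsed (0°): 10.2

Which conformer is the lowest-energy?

A (eclipsed): H–CH3 eclipsed, H–Cl eclipsed, Br–H eclipsed; 5.8 + 5.0 + 6.5 = 17.3 kJ/mol.
B (eclipsed): H–Cl eclipsed, H–H eclipsed, Br–CH3 eclipsed; 5.0 + 3.6 + 11.6 = 20.2 kJ/mol.
A has the lowest total (17.3 kJ/mol).

A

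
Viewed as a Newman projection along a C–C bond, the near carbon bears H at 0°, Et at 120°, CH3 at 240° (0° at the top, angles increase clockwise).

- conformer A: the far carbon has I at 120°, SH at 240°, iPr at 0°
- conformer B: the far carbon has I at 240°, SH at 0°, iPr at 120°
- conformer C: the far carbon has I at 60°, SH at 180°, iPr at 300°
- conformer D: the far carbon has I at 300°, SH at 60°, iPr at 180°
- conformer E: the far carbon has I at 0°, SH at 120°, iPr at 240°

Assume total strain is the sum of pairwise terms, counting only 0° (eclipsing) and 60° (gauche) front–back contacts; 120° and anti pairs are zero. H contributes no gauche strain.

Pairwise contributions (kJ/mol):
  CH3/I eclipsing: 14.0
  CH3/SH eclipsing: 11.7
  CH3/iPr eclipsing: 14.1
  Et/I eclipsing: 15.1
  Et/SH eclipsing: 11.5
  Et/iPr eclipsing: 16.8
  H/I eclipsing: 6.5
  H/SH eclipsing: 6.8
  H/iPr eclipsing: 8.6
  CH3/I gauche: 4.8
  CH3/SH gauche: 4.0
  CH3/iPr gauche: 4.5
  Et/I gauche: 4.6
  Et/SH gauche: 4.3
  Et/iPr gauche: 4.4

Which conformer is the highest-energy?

A (eclipsed): H(0°)/iPr(0°) eclipsed 8.6; Et(120°)/I(120°) eclipsed 15.1; CH3(240°)/SH(240°) eclipsed 11.7 → 35.4 kJ/mol.
B (eclipsed): H(0°)/SH(0°) eclipsed 6.8; Et(120°)/iPr(120°) eclipsed 16.8; CH3(240°)/I(240°) eclipsed 14.0 → 37.6 kJ/mol.
C (staggered): Et(120°)/I(60°) gauche 4.6; Et(120°)/SH(180°) gauche 4.3; CH3(240°)/SH(180°) gauche 4.0; CH3(240°)/iPr(300°) gauche 4.5 → 17.4 kJ/mol.
D (staggered): Et(120°)/SH(60°) gauche 4.3; Et(120°)/iPr(180°) gauche 4.4; CH3(240°)/I(300°) gauche 4.8; CH3(240°)/iPr(180°) gauche 4.5 → 18.0 kJ/mol.
E (eclipsed): H(0°)/I(0°) eclipsed 6.5; Et(120°)/SH(120°) eclipsed 11.5; CH3(240°)/iPr(240°) eclipsed 14.1 → 32.1 kJ/mol.
B has the highest total (37.6 kJ/mol).

B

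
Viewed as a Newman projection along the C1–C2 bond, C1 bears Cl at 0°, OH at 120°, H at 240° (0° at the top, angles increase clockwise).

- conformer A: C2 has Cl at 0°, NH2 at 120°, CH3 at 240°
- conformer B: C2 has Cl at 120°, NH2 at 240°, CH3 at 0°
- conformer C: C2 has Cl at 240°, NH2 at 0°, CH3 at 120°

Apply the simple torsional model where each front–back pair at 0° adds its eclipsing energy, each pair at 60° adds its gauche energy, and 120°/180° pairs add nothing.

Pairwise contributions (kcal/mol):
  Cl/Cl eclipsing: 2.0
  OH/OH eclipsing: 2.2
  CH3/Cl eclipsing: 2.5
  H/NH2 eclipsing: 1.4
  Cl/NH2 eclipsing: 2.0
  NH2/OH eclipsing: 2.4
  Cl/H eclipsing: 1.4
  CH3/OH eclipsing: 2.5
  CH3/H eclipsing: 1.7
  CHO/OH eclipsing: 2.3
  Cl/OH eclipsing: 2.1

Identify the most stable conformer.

A (eclipsed): Cl(0°)/Cl(0°) eclipsed 2.0; OH(120°)/NH2(120°) eclipsed 2.4; H(240°)/CH3(240°) eclipsed 1.7 → 6.1 kcal/mol.
B (eclipsed): Cl(0°)/CH3(0°) eclipsed 2.5; OH(120°)/Cl(120°) eclipsed 2.1; H(240°)/NH2(240°) eclipsed 1.4 → 6.0 kcal/mol.
C (eclipsed): Cl(0°)/NH2(0°) eclipsed 2.0; OH(120°)/CH3(120°) eclipsed 2.5; H(240°)/Cl(240°) eclipsed 1.4 → 5.9 kcal/mol.
C has the lowest total (5.9 kcal/mol).

C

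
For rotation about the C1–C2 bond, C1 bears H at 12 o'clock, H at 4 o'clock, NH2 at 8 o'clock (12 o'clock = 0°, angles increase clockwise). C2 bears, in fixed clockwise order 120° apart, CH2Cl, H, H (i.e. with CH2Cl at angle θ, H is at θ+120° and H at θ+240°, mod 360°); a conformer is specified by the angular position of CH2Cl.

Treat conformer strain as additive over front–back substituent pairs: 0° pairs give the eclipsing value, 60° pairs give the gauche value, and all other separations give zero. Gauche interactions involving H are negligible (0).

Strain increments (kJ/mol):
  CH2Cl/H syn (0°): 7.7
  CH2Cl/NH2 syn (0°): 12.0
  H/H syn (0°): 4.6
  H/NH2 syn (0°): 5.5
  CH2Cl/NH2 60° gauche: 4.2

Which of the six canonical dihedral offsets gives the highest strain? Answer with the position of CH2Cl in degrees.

240°

CH2Cl at 0° (eclipsed): H(0°)/CH2Cl(0°) eclipsed 7.7; H(120°)/H(120°) eclipsed 4.6; NH2(240°)/H(240°) eclipsed 5.5 → 17.8 kJ/mol.
CH2Cl at 60° (staggered): no non-H gauche contacts → 0.0 kJ/mol.
CH2Cl at 120° (eclipsed): H(0°)/H(0°) eclipsed 4.6; H(120°)/CH2Cl(120°) eclipsed 7.7; NH2(240°)/H(240°) eclipsed 5.5 → 17.8 kJ/mol.
CH2Cl at 180° (staggered): NH2(240°)/CH2Cl(180°) gauche 4.2 → 4.2 kJ/mol.
CH2Cl at 240° (eclipsed): H(0°)/H(0°) eclipsed 4.6; H(120°)/H(120°) eclipsed 4.6; NH2(240°)/CH2Cl(240°) eclipsed 12.0 → 21.2 kJ/mol.
CH2Cl at 300° (staggered): NH2(240°)/CH2Cl(300°) gauche 4.2 → 4.2 kJ/mol.
The maximum (21.2 kJ/mol) occurs with CH2Cl at 240°.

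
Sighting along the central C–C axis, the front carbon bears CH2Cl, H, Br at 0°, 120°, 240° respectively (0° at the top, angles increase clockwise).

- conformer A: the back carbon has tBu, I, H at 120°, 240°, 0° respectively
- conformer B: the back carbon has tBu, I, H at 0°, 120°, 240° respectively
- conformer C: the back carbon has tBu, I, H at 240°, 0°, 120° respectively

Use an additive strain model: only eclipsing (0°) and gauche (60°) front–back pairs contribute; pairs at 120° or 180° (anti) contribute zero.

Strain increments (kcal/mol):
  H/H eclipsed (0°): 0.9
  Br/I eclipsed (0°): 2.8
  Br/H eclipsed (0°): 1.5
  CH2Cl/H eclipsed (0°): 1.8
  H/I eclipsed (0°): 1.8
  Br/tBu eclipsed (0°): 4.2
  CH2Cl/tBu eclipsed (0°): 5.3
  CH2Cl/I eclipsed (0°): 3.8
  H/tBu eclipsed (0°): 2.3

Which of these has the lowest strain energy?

A

A (eclipsed): CH2Cl–H eclipsed, H–tBu eclipsed, Br–I eclipsed; 1.8 + 2.3 + 2.8 = 6.9 kcal/mol.
B (eclipsed): CH2Cl–tBu eclipsed, H–I eclipsed, Br–H eclipsed; 5.3 + 1.8 + 1.5 = 8.6 kcal/mol.
C (eclipsed): CH2Cl–I eclipsed, H–H eclipsed, Br–tBu eclipsed; 3.8 + 0.9 + 4.2 = 8.9 kcal/mol.
A has the lowest total (6.9 kcal/mol).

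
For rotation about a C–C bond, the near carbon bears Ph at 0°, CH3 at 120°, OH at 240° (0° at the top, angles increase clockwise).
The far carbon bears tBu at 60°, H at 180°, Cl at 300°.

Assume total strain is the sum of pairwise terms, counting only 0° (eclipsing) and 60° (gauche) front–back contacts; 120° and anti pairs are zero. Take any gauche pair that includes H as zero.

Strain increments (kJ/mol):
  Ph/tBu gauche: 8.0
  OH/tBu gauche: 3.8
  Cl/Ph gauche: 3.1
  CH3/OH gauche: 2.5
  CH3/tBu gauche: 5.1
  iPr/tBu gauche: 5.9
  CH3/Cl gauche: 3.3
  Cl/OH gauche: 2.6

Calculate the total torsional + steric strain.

This conformer is staggered. Ph at 0° is gauche with tBu at 60° (8.0); Ph at 0° is gauche with Cl at 300° (3.1); CH3 at 120° is gauche with tBu at 60° (5.1); OH at 240° is gauche with Cl at 300° (2.6). Total 18.8 kJ/mol.

18.8 kJ/mol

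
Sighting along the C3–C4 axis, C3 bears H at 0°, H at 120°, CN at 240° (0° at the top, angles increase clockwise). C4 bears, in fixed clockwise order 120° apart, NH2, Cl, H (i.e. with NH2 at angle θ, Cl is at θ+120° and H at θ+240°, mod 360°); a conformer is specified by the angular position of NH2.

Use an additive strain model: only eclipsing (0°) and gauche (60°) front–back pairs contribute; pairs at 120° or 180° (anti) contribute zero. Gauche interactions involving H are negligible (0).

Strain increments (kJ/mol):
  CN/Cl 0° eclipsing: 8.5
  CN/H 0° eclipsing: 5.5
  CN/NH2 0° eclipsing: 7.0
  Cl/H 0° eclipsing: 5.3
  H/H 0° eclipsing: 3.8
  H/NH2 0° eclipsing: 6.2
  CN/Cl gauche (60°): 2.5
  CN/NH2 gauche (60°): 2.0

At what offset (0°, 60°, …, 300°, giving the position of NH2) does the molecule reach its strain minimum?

NH2 at 0° (eclipsed): H(0°)/NH2(0°) eclipsed 6.2; H(120°)/Cl(120°) eclipsed 5.3; CN(240°)/H(240°) eclipsed 5.5 → 17.0 kJ/mol.
NH2 at 60° (staggered): CN(240°)/Cl(180°) gauche 2.5 → 2.5 kJ/mol.
NH2 at 120° (eclipsed): H(0°)/H(0°) eclipsed 3.8; H(120°)/NH2(120°) eclipsed 6.2; CN(240°)/Cl(240°) eclipsed 8.5 → 18.5 kJ/mol.
NH2 at 180° (staggered): CN(240°)/NH2(180°) gauche 2.0; CN(240°)/Cl(300°) gauche 2.5 → 4.5 kJ/mol.
NH2 at 240° (eclipsed): H(0°)/Cl(0°) eclipsed 5.3; H(120°)/H(120°) eclipsed 3.8; CN(240°)/NH2(240°) eclipsed 7.0 → 16.1 kJ/mol.
NH2 at 300° (staggered): CN(240°)/NH2(300°) gauche 2.0 → 2.0 kJ/mol.
The minimum (2.0 kJ/mol) occurs with NH2 at 300°.

300°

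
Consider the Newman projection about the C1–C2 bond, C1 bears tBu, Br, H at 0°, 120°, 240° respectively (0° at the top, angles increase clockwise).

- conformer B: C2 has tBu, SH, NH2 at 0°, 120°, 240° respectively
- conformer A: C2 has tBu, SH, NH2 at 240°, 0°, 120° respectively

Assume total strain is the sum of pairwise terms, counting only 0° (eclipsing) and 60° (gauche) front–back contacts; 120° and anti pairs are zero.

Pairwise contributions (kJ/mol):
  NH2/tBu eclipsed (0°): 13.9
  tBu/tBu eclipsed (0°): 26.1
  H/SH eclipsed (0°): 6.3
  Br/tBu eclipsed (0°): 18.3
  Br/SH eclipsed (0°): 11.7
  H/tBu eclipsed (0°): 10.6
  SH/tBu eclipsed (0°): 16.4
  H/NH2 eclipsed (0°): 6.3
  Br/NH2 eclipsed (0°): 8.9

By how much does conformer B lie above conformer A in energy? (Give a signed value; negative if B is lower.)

B (eclipsed): tBu(0°)/tBu(0°) eclipsed 26.1; Br(120°)/SH(120°) eclipsed 11.7; H(240°)/NH2(240°) eclipsed 6.3 → 44.1 kJ/mol.
A (eclipsed): tBu(0°)/SH(0°) eclipsed 16.4; Br(120°)/NH2(120°) eclipsed 8.9; H(240°)/tBu(240°) eclipsed 10.6 → 35.9 kJ/mol.
E(B) − E(A) = 44.1 − 35.9 = +8.2 kJ/mol.

+8.2 kJ/mol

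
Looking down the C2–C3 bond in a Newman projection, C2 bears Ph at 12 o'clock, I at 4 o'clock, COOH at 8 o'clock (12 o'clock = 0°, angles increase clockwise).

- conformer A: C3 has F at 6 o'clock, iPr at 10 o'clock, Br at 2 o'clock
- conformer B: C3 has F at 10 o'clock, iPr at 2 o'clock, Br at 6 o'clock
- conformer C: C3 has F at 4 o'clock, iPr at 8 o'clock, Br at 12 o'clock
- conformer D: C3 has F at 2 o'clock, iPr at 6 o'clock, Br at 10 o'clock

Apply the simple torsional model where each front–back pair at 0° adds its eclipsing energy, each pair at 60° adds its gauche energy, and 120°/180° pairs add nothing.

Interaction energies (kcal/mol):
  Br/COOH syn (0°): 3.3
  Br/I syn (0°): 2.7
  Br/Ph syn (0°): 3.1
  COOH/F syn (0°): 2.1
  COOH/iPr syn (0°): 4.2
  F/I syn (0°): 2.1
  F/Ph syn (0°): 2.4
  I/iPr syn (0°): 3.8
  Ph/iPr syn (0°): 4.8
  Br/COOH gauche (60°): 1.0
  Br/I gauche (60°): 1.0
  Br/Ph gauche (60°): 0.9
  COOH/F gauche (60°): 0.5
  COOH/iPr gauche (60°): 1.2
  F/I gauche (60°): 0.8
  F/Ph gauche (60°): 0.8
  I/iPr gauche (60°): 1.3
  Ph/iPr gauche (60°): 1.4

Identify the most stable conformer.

A is staggered. Ph at 0° is gauche with iPr at 300° (1.4); Ph at 0° is gauche with Br at 60° (0.9); I at 120° is gauche with F at 180° (0.8); I at 120° is gauche with Br at 60° (1.0); COOH at 240° is gauche with F at 180° (0.5); COOH at 240° is gauche with iPr at 300° (1.2). Total 5.8 kcal/mol.
B is staggered. Ph at 0° is gauche with F at 300° (0.8); Ph at 0° is gauche with iPr at 60° (1.4); I at 120° is gauche with iPr at 60° (1.3); I at 120° is gauche with Br at 180° (1.0); COOH at 240° is gauche with F at 300° (0.5); COOH at 240° is gauche with Br at 180° (1.0). Total 6.0 kcal/mol.
C is eclipsed. Ph at 0° is eclipsed with Br at 0° (3.1); I at 120° is eclipsed with F at 120° (2.1); COOH at 240° is eclipsed with iPr at 240° (4.2). Total 9.4 kcal/mol.
D is staggered. Ph at 0° is gauche with F at 60° (0.8); Ph at 0° is gauche with Br at 300° (0.9); I at 120° is gauche with F at 60° (0.8); I at 120° is gauche with iPr at 180° (1.3); COOH at 240° is gauche with iPr at 180° (1.2); COOH at 240° is gauche with Br at 300° (1.0). Total 6.0 kcal/mol.
A has the lowest total (5.8 kcal/mol).

A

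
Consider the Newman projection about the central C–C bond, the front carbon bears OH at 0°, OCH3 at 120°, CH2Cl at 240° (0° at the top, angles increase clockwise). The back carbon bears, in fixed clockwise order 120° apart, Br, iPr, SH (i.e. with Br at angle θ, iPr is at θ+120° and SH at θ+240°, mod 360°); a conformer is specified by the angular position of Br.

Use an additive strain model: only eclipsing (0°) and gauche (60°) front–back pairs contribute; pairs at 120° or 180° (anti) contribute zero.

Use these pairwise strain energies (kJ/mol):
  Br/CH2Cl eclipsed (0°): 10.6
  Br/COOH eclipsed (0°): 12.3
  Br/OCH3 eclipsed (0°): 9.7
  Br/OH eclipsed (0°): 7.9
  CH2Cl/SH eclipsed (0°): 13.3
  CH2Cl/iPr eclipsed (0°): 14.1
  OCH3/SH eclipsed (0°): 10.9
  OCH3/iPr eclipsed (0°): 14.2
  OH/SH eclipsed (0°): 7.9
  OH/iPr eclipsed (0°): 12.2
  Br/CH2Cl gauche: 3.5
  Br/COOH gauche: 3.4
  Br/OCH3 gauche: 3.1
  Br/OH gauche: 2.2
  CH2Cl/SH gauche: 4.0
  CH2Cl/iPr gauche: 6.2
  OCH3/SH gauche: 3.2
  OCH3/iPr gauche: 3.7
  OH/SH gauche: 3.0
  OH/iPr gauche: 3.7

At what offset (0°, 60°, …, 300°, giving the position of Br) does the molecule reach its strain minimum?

Br at 0° (eclipsed): OH–Br eclipsed, OCH3–iPr eclipsed, CH2Cl–SH eclipsed; 7.9 + 14.2 + 13.3 = 35.4 kJ/mol.
Br at 60° (staggered): OH–Br gauche, OH–SH gauche, OCH3–Br gauche, OCH3–iPr gauche, CH2Cl–iPr gauche, CH2Cl–SH gauche; 2.2 + 3.0 + 3.1 + 3.7 + 6.2 + 4.0 = 22.2 kJ/mol.
Br at 120° (eclipsed): OH–SH eclipsed, OCH3–Br eclipsed, CH2Cl–iPr eclipsed; 7.9 + 9.7 + 14.1 = 31.7 kJ/mol.
Br at 180° (staggered): OH–iPr gauche, OH–SH gauche, OCH3–Br gauche, OCH3–SH gauche, CH2Cl–Br gauche, CH2Cl–iPr gauche; 3.7 + 3.0 + 3.1 + 3.2 + 3.5 + 6.2 = 22.7 kJ/mol.
Br at 240° (eclipsed): OH–iPr eclipsed, OCH3–SH eclipsed, CH2Cl–Br eclipsed; 12.2 + 10.9 + 10.6 = 33.7 kJ/mol.
Br at 300° (staggered): OH–Br gauche, OH–iPr gauche, OCH3–iPr gauche, OCH3–SH gauche, CH2Cl–Br gauche, CH2Cl–SH gauche; 2.2 + 3.7 + 3.7 + 3.2 + 3.5 + 4.0 = 20.3 kJ/mol.
The minimum (20.3 kJ/mol) occurs with Br at 300°.

300°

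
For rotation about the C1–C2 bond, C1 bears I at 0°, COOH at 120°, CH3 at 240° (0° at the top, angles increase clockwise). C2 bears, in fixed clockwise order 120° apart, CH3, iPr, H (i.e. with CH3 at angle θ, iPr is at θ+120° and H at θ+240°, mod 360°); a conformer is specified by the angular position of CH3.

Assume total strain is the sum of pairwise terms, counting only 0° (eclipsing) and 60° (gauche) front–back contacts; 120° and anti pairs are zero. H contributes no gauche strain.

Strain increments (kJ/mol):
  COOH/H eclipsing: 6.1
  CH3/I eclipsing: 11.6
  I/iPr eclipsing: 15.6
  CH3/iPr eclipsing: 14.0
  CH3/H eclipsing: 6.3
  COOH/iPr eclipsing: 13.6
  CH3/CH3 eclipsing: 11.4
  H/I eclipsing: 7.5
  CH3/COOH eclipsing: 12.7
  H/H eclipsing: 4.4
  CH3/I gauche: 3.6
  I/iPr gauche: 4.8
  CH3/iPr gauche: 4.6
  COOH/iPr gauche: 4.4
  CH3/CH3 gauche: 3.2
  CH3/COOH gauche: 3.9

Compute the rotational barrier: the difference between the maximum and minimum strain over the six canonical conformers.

CH3 at 0° (eclipsed): I–CH3 eclipsed, COOH–iPr eclipsed, CH3–H eclipsed; 11.6 + 13.6 + 6.3 = 31.5 kJ/mol.
CH3 at 60° (staggered): I–CH3 gauche, COOH–CH3 gauche, COOH–iPr gauche, CH3–iPr gauche; 3.6 + 3.9 + 4.4 + 4.6 = 16.5 kJ/mol.
CH3 at 120° (eclipsed): I–H eclipsed, COOH–CH3 eclipsed, CH3–iPr eclipsed; 7.5 + 12.7 + 14.0 = 34.2 kJ/mol.
CH3 at 180° (staggered): I–iPr gauche, COOH–CH3 gauche, CH3–CH3 gauche, CH3–iPr gauche; 4.8 + 3.9 + 3.2 + 4.6 = 16.5 kJ/mol.
CH3 at 240° (eclipsed): I–iPr eclipsed, COOH–H eclipsed, CH3–CH3 eclipsed; 15.6 + 6.1 + 11.4 = 33.1 kJ/mol.
CH3 at 300° (staggered): I–CH3 gauche, I–iPr gauche, COOH–iPr gauche, CH3–CH3 gauche; 3.6 + 4.8 + 4.4 + 3.2 = 16.0 kJ/mol.
Max at 120° (34.2 kJ/mol), min at 300° (16.0 kJ/mol); barrier = 18.2 kJ/mol.

18.2 kJ/mol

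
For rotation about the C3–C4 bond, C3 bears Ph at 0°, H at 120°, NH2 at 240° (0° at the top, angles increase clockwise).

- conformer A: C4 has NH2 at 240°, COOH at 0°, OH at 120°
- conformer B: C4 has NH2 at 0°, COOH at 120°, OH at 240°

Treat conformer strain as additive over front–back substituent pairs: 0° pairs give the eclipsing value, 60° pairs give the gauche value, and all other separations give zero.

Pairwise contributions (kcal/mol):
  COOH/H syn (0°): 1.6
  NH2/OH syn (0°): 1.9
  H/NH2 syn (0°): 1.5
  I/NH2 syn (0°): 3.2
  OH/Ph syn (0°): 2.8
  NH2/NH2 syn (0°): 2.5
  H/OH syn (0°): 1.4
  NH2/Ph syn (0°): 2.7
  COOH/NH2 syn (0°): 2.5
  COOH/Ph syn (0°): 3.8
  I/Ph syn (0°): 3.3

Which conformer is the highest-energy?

A

A is eclipsed. Ph at 0° is eclipsed with COOH at 0° (3.8); H at 120° is eclipsed with OH at 120° (1.4); NH2 at 240° is eclipsed with NH2 at 240° (2.5). Total 7.7 kcal/mol.
B is eclipsed. Ph at 0° is eclipsed with NH2 at 0° (2.7); H at 120° is eclipsed with COOH at 120° (1.6); NH2 at 240° is eclipsed with OH at 240° (1.9). Total 6.2 kcal/mol.
A has the highest total (7.7 kcal/mol).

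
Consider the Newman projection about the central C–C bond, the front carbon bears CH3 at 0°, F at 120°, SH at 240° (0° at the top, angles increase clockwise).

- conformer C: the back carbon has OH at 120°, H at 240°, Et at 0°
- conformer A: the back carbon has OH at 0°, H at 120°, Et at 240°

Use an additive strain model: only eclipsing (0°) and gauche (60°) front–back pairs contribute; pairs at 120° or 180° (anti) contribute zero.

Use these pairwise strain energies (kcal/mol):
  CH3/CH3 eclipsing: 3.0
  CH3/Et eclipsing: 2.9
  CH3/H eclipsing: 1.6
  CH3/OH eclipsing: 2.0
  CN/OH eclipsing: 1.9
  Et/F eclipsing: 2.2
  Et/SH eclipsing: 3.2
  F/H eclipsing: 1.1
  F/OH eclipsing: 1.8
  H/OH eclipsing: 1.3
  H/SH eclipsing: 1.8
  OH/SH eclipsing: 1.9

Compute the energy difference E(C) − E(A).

+0.2 kcal/mol

C (eclipsed): CH3–Et eclipsed, F–OH eclipsed, SH–H eclipsed; 2.9 + 1.8 + 1.8 = 6.5 kcal/mol.
A (eclipsed): CH3–OH eclipsed, F–H eclipsed, SH–Et eclipsed; 2.0 + 1.1 + 3.2 = 6.3 kcal/mol.
E(C) − E(A) = 6.5 − 6.3 = +0.2 kcal/mol.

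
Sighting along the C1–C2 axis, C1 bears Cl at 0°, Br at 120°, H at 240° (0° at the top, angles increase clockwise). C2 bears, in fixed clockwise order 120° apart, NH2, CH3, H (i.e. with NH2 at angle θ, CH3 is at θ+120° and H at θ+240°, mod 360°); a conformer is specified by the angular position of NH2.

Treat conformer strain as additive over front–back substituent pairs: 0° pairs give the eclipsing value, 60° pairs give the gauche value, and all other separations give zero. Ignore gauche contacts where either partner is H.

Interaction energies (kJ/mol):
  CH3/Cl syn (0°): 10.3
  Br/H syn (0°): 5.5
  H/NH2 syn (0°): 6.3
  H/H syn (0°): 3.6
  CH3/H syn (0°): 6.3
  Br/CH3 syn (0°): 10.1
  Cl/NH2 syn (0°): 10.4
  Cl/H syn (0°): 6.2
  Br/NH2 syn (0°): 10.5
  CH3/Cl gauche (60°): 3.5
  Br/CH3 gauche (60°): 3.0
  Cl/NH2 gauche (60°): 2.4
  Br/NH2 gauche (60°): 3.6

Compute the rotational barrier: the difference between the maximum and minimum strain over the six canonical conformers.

NH2 at 0° (eclipsed): Cl(0°)/NH2(0°) eclipsed 10.4; Br(120°)/CH3(120°) eclipsed 10.1; H(240°)/H(240°) eclipsed 3.6 → 24.1 kJ/mol.
NH2 at 60° (staggered): Cl(0°)/NH2(60°) gauche 2.4; Br(120°)/NH2(60°) gauche 3.6; Br(120°)/CH3(180°) gauche 3.0 → 9.0 kJ/mol.
NH2 at 120° (eclipsed): Cl(0°)/H(0°) eclipsed 6.2; Br(120°)/NH2(120°) eclipsed 10.5; H(240°)/CH3(240°) eclipsed 6.3 → 23.0 kJ/mol.
NH2 at 180° (staggered): Cl(0°)/CH3(300°) gauche 3.5; Br(120°)/NH2(180°) gauche 3.6 → 7.1 kJ/mol.
NH2 at 240° (eclipsed): Cl(0°)/CH3(0°) eclipsed 10.3; Br(120°)/H(120°) eclipsed 5.5; H(240°)/NH2(240°) eclipsed 6.3 → 22.1 kJ/mol.
NH2 at 300° (staggered): Cl(0°)/NH2(300°) gauche 2.4; Cl(0°)/CH3(60°) gauche 3.5; Br(120°)/CH3(60°) gauche 3.0 → 8.9 kJ/mol.
Max at 0° (24.1 kJ/mol), min at 180° (7.1 kJ/mol); barrier = 17.0 kJ/mol.

17.0 kJ/mol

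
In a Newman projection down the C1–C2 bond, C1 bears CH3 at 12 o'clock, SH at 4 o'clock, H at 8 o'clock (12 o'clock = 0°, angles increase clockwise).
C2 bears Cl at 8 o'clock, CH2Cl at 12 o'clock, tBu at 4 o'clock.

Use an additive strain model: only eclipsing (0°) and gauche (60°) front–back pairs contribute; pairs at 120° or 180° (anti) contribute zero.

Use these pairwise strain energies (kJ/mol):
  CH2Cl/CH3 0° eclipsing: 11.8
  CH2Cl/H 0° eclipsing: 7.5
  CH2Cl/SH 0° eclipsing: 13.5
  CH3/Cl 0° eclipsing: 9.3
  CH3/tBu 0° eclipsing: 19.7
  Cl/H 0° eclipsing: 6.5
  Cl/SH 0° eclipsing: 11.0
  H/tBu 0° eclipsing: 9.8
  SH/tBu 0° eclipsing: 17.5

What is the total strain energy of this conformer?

This conformer is eclipsed. CH3 at 0° is eclipsed with CH2Cl at 0° (11.8); SH at 120° is eclipsed with tBu at 120° (17.5); H at 240° is eclipsed with Cl at 240° (6.5). Total 35.8 kJ/mol.

35.8 kJ/mol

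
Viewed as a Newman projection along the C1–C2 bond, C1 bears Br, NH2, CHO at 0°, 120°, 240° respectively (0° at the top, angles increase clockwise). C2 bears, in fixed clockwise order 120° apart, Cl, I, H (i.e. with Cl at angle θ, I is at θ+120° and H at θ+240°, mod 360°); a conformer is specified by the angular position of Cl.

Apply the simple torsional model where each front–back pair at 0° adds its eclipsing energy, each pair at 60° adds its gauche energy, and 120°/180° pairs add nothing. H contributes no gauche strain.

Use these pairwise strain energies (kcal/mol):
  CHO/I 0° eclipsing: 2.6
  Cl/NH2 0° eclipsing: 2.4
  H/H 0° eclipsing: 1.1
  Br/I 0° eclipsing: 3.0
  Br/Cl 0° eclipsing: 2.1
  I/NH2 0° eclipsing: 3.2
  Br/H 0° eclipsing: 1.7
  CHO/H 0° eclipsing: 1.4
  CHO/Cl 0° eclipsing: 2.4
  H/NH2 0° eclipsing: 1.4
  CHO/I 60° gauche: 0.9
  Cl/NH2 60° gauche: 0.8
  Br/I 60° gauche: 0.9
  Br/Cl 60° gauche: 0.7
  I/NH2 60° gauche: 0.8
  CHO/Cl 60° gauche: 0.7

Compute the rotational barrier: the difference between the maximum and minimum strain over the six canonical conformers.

Cl at 0° is eclipsed. Br at 0° is eclipsed with Cl at 0° (2.1); NH2 at 120° is eclipsed with I at 120° (3.2); CHO at 240° is eclipsed with H at 240° (1.4). Total 6.7 kcal/mol.
Cl at 60° is staggered. Br at 0° is gauche with Cl at 60° (0.7); NH2 at 120° is gauche with Cl at 60° (0.8); NH2 at 120° is gauche with I at 180° (0.8); CHO at 240° is gauche with I at 180° (0.9). Total 3.2 kcal/mol.
Cl at 120° is eclipsed. Br at 0° is eclipsed with H at 0° (1.7); NH2 at 120° is eclipsed with Cl at 120° (2.4); CHO at 240° is eclipsed with I at 240° (2.6). Total 6.7 kcal/mol.
Cl at 180° is staggered. Br at 0° is gauche with I at 300° (0.9); NH2 at 120° is gauche with Cl at 180° (0.8); CHO at 240° is gauche with Cl at 180° (0.7); CHO at 240° is gauche with I at 300° (0.9). Total 3.3 kcal/mol.
Cl at 240° is eclipsed. Br at 0° is eclipsed with I at 0° (3.0); NH2 at 120° is eclipsed with H at 120° (1.4); CHO at 240° is eclipsed with Cl at 240° (2.4). Total 6.8 kcal/mol.
Cl at 300° is staggered. Br at 0° is gauche with Cl at 300° (0.7); Br at 0° is gauche with I at 60° (0.9); NH2 at 120° is gauche with I at 60° (0.8); CHO at 240° is gauche with Cl at 300° (0.7). Total 3.1 kcal/mol.
Max at 240° (6.8 kcal/mol), min at 300° (3.1 kcal/mol); barrier = 3.7 kcal/mol.

3.7 kcal/mol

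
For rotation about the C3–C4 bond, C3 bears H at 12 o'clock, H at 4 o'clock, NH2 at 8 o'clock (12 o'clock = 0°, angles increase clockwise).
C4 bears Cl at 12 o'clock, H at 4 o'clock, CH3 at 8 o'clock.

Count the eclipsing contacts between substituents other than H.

1

Non-H eclipsing pairs: NH2(240°)/CH3(240°) — 1 interaction.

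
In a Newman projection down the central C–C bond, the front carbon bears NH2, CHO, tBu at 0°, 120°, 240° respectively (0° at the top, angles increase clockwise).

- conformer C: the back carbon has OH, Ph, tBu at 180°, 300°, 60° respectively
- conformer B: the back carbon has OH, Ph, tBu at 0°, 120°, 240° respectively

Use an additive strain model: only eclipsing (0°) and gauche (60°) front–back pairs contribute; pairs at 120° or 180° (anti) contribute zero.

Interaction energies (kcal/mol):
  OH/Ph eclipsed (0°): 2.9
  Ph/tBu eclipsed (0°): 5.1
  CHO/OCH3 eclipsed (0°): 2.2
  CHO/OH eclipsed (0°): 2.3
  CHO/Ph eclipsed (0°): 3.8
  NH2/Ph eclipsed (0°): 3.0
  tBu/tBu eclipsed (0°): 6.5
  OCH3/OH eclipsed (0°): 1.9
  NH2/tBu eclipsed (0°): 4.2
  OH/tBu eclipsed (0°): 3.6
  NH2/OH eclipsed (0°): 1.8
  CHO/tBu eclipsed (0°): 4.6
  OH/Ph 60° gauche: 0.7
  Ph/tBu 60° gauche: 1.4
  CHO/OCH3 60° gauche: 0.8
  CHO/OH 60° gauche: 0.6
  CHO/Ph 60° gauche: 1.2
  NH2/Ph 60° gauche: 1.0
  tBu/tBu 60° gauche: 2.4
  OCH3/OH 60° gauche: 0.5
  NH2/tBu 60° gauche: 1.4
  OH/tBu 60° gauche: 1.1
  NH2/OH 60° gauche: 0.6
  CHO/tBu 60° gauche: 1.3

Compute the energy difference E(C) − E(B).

-5.3 kcal/mol

C (staggered): NH2–Ph gauche, NH2–tBu gauche, CHO–OH gauche, CHO–tBu gauche, tBu–OH gauche, tBu–Ph gauche; 1.0 + 1.4 + 0.6 + 1.3 + 1.1 + 1.4 = 6.8 kcal/mol.
B (eclipsed): NH2–OH eclipsed, CHO–Ph eclipsed, tBu–tBu eclipsed; 1.8 + 3.8 + 6.5 = 12.1 kcal/mol.
E(C) − E(B) = 6.8 − 12.1 = -5.3 kcal/mol.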